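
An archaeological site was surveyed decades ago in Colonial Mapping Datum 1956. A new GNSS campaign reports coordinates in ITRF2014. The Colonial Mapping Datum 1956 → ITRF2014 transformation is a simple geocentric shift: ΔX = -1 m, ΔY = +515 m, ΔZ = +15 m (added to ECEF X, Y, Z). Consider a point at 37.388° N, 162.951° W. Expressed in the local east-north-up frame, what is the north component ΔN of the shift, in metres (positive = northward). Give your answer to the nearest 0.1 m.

ΔN = 103.0 m

The local north axis is (−sin φ cos λ, −sin φ sin λ, cos φ), giving ΔN = -0.581 + 91.684 + 11.918 = 103.02 m.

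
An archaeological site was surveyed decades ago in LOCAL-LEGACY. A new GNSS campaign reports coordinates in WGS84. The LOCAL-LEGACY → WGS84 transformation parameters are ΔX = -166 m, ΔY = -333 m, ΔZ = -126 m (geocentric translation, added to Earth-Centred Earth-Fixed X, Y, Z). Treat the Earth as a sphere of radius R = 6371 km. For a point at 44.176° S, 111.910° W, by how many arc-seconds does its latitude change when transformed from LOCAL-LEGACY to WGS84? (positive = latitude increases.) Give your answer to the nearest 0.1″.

Δφ = 5.4″

sin φ = -0.696865, cos φ = 0.717203, sin λ = -0.927771, cos λ = -0.373150.
North component: ΔN = −sin φ cos λ·ΔX − sin φ sin λ·ΔY + cos φ·ΔZ = −(-0.696865)(-0.373150)(-166) − (-0.696865)(-0.927771)(-333) + (0.717203)(-126) = 168.09 m.
1° of latitude spans πR/180 = 111195 m, so Δφ = 168.09 / 111195 × 3600 = 5.442″.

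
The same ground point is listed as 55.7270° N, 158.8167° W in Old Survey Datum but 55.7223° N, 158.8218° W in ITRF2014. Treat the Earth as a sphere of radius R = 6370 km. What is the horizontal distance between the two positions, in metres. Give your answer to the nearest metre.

Δφ = 55.7223° − 55.7270° = -0.0047°; Δλ = -158.8218° − -158.8167° = -0.0051°.
1° along a meridian = πR/180 = 111177 m.
ΔN = Δφ × 111177 = -522.5 m; ΔE = Δλ × 111177 × cos(55.7270°) = -0.0051 × 111177 × 0.563137 = -319.3 m.
Distance = √(ΔE² + ΔN²) = √((-319.3)² + (-522.5)²) = 612.4 m.

612 m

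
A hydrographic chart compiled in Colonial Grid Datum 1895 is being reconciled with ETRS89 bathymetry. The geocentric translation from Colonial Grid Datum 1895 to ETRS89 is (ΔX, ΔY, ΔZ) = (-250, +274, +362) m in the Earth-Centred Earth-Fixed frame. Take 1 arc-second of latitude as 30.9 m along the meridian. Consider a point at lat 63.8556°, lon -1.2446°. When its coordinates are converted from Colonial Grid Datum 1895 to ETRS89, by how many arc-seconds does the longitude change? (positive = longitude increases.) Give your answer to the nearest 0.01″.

sin φ = 0.897686, cos φ = 0.440635, sin λ = -0.021721, cos λ = 0.999764.
East component: ΔE = −sin λ·ΔX + cos λ·ΔY = −(-0.021721)(-250) + (0.999764)(274) = 268.51 m.
1° of latitude spans 3600 × 30.90 = 111240 m; at latitude φ, 1° of longitude spans that × cos φ = 49016.2 m, so Δλ = 268.51 / 49016.2 × 3600 = 19.720″.

Δλ = 19.72″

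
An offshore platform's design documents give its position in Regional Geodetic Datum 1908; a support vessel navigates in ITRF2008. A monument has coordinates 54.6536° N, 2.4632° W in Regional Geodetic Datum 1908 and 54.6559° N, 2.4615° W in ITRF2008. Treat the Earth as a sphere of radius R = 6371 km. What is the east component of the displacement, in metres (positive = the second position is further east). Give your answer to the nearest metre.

ΔE = 109 m

Δφ = 54.6559° − 54.6536° = +0.0023°; Δλ = -2.4615° − -2.4632° = +0.0017°.
1° along a meridian = πR/180 = 111195 m.
ΔN = Δφ × 111195 = 255.7 m; ΔE = Δλ × 111195 × cos(54.6536°) = +0.0017 × 111195 × 0.578518 = 109.4 m.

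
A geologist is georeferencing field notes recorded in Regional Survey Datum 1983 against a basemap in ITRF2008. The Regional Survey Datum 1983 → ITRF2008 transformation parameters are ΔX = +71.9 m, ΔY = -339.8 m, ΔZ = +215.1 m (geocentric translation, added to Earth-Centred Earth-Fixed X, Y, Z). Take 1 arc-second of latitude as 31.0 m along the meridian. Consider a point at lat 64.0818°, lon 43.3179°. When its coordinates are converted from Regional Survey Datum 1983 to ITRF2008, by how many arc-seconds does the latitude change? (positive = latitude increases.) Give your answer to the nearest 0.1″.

sin φ = 0.899419, cos φ = 0.437088, sin λ = 0.686046, cos λ = 0.727558.
North component: ΔN = −sin φ cos λ·ΔX − sin φ sin λ·ΔY + cos φ·ΔZ = −(0.899419)(0.727558)(71.9) − (0.899419)(0.686046)(-339.8) + (0.437088)(215.1) = 256.64 m.
1° of latitude spans 3600 × 31.00 = 111600 m, so Δφ = 256.64 / 111600 × 3600 = 8.279″.

Δφ = 8.3″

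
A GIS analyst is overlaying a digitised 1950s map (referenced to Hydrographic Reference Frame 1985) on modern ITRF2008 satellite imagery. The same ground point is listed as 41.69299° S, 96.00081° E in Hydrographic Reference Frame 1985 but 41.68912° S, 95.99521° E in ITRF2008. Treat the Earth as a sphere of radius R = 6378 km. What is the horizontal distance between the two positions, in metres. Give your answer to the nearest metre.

634 m

Δφ = -41.68912° − -41.69299° = +0.00387°; Δλ = 95.99521° − 96.00081° = -0.00560°.
1° along a meridian = πR/180 = 111317 m.
ΔN = Δφ × 111317 = 430.8 m; ΔE = Δλ × 111317 × cos(-41.69299°) = -0.00560 × 111317 × 0.746720 = -465.5 m.
Distance = √(ΔE² + ΔN²) = √((-465.5)² + 430.8²) = 634.2 m.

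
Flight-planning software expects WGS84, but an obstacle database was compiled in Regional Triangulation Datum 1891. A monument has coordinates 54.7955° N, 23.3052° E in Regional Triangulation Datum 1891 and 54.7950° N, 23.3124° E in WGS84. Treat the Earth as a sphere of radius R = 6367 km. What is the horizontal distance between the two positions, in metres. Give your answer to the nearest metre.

Δφ = 54.7950° − 54.7955° = -0.0005°; Δλ = 23.3124° − 23.3052° = +0.0072°.
1° along a meridian = πR/180 = 111125 m.
ΔN = Δφ × 111125 = -55.6 m; ΔE = Δλ × 111125 × cos(54.7955°) = +0.0072 × 111125 × 0.576496 = 461.3 m.
Distance = √(ΔE² + ΔN²) = √(461.3² + (-55.6)²) = 464.6 m.

465 m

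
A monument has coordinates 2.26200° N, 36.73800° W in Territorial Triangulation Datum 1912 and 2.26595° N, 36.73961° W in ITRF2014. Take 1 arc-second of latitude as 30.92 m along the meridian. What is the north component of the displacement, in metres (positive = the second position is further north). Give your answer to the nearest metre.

ΔN = 440 m

Δφ = 2.26595° − 2.26200° = +0.00395°; Δλ = -36.73961° − -36.73800° = -0.00161°.
1° of latitude = 3600 × 30.92 = 111312 m.
ΔN = Δφ × 111312 = 439.7 m; ΔE = Δλ × 111312 × cos(2.26200°) = -0.00161 × 111312 × 0.999221 = -179.1 m.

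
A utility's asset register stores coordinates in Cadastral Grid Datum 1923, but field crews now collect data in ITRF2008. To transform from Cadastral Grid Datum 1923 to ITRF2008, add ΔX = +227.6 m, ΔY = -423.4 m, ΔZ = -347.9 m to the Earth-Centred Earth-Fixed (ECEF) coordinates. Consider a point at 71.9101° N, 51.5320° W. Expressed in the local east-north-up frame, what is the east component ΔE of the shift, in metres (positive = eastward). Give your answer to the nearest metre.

The local east axis at (φ, λ) is (−sin λ, cos λ, 0), so ΔE = −sin(-51.5320°)·227.6 + cos(-51.5320°)·(-423.4) = -85.19 m.

ΔE = -85 m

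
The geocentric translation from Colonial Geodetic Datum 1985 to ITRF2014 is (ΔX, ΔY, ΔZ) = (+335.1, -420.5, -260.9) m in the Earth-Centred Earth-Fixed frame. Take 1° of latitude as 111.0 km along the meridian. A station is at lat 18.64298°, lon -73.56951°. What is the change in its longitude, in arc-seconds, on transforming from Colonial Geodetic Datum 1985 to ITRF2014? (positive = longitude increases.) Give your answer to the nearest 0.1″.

Δλ = 6.9″

sin φ = 0.319670, cos φ = 0.947529, sin λ = -0.959164, cos λ = 0.282852.
East component: ΔE = −sin λ·ΔX + cos λ·ΔY = −(-0.959164)(335.1) + (0.282852)(-420.5) = 202.48 m.
1° of latitude spans 111000 m; at latitude φ, 1° of longitude spans that × cos φ = 105175.7 m, so Δλ = 202.48 / 105175.7 × 3600 = 6.930″.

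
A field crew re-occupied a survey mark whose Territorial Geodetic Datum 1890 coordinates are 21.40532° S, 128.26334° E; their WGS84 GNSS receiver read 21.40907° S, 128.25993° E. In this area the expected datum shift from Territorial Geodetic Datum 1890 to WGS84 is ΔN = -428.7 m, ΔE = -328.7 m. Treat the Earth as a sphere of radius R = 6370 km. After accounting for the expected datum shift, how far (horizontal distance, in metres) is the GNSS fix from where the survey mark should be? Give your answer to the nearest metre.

27 m

Observed coordinate differences: Δφ = -0.00375°, Δλ = -0.00341°.
Converting to metres (1° lat = 111177 m, cos φ = 0.931022): observed ΔN = -416.9 m, observed ΔE = -353.0 m.
Subtracting the expected shift leaves a residual of -416.9 − (-428.7) = 11.8 m north and -353.0 − (-328.7) = -24.3 m east.
Residual distance = √(11.8² + (-24.3)²) = 27.0 m.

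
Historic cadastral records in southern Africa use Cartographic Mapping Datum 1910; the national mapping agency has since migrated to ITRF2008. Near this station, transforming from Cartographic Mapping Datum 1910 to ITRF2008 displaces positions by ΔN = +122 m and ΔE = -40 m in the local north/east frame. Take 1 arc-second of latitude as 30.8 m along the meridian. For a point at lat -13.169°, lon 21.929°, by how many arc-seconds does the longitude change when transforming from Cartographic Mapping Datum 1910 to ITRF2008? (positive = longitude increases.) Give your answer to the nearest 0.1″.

At latitude -13.169°, cos φ = 0.973702.
1″ of longitude at this latitude = 30.80 × cos φ = 29.9900 m, so Δλ = -40.0 / 29.9900 = -1.334″.

Δλ = -1.3″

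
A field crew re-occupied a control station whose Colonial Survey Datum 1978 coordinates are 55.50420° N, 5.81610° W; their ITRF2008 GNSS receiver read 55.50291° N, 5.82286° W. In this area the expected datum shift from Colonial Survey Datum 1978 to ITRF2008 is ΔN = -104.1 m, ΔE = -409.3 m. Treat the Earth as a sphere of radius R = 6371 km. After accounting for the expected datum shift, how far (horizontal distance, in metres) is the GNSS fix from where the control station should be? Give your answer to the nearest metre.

Observed coordinate differences: Δφ = -0.00129°, Δλ = -0.00676°.
Converting to metres (1° lat = 111195 m, cos φ = 0.566346): observed ΔN = -143.4 m, observed ΔE = -425.7 m.
Subtracting the expected shift leaves a residual of -143.4 − (-104.1) = -39.3 m north and -425.7 − (-409.3) = -16.4 m east.
Residual distance = √((-39.3)² + (-16.4)²) = 42.6 m.

43 m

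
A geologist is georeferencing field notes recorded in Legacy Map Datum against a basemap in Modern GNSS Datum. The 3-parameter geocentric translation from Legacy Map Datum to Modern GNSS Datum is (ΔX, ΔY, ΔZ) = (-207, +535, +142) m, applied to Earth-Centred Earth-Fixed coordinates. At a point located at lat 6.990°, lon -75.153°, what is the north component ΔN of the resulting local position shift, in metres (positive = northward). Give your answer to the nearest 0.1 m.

The local north axis is (−sin φ cos λ, −sin φ sin λ, cos φ), giving ΔN = 6.455 + 62.934 + 140.945 = 210.33 m.

ΔN = 210.3 m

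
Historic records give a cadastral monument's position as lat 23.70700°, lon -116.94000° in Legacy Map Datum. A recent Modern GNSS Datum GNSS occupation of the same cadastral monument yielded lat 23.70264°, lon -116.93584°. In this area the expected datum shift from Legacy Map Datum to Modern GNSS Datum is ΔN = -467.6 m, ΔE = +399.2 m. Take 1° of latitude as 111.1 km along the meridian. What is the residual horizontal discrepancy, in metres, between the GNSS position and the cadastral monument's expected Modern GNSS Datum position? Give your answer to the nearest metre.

Observed coordinate differences: Δφ = -0.00436°, Δλ = +0.00416°.
Converting to metres (1° lat = 111100 m, cos φ = 0.915613): observed ΔN = -484.4 m, observed ΔE = 423.2 m.
Subtracting the expected shift leaves a residual of -484.4 − (-467.6) = -16.8 m north and 423.2 − (399.2) = 24.0 m east.
Residual distance = √((-16.8)² + 24.0²) = 29.3 m.

29 m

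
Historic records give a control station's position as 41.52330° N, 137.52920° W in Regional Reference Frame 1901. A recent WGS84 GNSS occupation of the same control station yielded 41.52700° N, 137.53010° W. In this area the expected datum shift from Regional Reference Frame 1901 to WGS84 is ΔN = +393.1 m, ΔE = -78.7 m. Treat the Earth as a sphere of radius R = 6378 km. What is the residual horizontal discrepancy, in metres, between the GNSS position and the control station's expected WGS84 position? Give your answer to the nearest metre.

Observed coordinate differences: Δφ = +0.00370°, Δλ = -0.00090°.
Converting to metres (1° lat = 111317 m, cos φ = 0.748686): observed ΔN = 411.9 m, observed ΔE = -75.0 m.
Subtracting the expected shift leaves a residual of 411.9 − (393.1) = 18.8 m north and -75.0 − (-78.7) = 3.7 m east.
Residual distance = √(18.8² + 3.7²) = 19.1 m.

19 m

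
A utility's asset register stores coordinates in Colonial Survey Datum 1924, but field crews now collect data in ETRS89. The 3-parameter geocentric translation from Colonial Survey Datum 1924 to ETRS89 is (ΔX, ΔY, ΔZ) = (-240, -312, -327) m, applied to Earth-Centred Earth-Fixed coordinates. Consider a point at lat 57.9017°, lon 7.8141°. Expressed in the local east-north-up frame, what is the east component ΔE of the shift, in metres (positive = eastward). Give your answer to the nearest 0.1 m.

The local east axis at (φ, λ) is (−sin λ, cos λ, 0), so ΔE = −sin(7.8141°)·(-240) + cos(7.8141°)·(-312) = -276.47 m.

ΔE = -276.5 m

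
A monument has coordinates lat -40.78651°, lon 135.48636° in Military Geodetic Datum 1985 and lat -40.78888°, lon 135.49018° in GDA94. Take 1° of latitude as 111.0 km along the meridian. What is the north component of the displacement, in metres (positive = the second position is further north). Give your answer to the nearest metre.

ΔN = -263 m

Δφ = -40.78888° − -40.78651° = -0.00237°; Δλ = 135.49018° − 135.48636° = +0.00382°.
ΔN = Δφ × 111000 = -263.1 m; ΔE = Δλ × 111000 × cos(-40.78651°) = +0.00382 × 111000 × 0.757149 = 321.0 m.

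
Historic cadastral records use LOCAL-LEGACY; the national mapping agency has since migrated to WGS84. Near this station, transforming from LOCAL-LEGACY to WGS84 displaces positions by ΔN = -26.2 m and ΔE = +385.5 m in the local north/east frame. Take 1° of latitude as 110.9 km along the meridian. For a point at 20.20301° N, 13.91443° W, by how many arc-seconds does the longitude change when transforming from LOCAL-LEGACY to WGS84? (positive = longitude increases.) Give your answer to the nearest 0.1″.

At latitude 20.20301°, cos φ = 0.938475.
1° of longitude at this latitude = 110.9 × cos φ = 104.08 km, so Δλ = 385.5 / 104076.9 = 0.0037040° = 13.334″.

Δλ = 13.3″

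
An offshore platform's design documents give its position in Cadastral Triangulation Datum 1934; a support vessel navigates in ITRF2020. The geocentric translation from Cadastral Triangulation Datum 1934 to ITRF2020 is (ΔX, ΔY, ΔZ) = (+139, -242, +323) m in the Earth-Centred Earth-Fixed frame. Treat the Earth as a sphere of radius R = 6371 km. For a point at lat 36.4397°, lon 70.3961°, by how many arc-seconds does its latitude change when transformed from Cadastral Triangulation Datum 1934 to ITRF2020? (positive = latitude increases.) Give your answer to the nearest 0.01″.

Δφ = 11.90″

sin φ = 0.593976, cos φ = 0.804482, sin λ = 0.942035, cos λ = 0.335516.
North component: ΔN = −sin φ cos λ·ΔX − sin φ sin λ·ΔY + cos φ·ΔZ = −(0.593976)(0.335516)(139) − (0.593976)(0.942035)(-242) + (0.804482)(323) = 367.56 m.
1° of latitude spans πR/180 = 111195 m, so Δφ = 367.56 / 111195 × 3600 = 11.900″.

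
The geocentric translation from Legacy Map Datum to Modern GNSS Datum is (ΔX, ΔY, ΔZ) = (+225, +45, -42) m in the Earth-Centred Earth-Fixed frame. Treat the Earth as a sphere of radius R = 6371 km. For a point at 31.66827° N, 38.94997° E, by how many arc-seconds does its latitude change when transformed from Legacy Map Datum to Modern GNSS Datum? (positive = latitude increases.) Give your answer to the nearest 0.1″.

Δφ = -4.6″

sin φ = 0.525000, cos φ = 0.851102, sin λ = 0.628642, cos λ = 0.777695.
North component: ΔN = −sin φ cos λ·ΔX − sin φ sin λ·ΔY + cos φ·ΔZ = −(0.525000)(0.777695)(225) − (0.525000)(0.628642)(45) + (0.851102)(-42) = -142.46 m.
1° of latitude spans πR/180 = 111195 m, so Δφ = -142.46 / 111195 × 3600 = -4.612″.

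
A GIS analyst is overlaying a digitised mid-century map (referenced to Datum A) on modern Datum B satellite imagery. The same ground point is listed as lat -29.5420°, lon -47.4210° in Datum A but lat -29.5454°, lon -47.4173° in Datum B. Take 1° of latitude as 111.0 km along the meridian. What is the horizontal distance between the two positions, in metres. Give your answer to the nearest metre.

520 m

Δφ = -29.5454° − -29.5420° = -0.0034°; Δλ = -47.4173° − -47.4210° = +0.0037°.
ΔN = Δφ × 111000 = -377.4 m; ΔE = Δλ × 111000 × cos(-29.5420°) = +0.0037 × 111000 × 0.869994 = 357.3 m.
Distance = √(ΔE² + ΔN²) = √(357.3² + (-377.4)²) = 519.7 m.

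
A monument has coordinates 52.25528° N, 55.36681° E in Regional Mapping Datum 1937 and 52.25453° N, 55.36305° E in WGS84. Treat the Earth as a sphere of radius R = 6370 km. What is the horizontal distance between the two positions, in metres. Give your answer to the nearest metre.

Δφ = 52.25453° − 52.25528° = -0.00075°; Δλ = 55.36305° − 55.36681° = -0.00376°.
1° along a meridian = πR/180 = 111177 m.
ΔN = Δφ × 111177 = -83.4 m; ΔE = Δλ × 111177 × cos(52.25528°) = -0.00376 × 111177 × 0.612144 = -255.9 m.
Distance = √(ΔE² + ΔN²) = √((-255.9)² + (-83.4)²) = 269.1 m.

269 m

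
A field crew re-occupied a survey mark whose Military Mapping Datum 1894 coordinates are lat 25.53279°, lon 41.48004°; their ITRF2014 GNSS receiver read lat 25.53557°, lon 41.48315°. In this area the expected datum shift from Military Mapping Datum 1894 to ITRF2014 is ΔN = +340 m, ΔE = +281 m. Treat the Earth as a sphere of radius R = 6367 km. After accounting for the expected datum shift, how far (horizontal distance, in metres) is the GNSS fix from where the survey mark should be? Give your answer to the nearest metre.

Observed coordinate differences: Δφ = +0.00278°, Δλ = +0.00311°.
Converting to metres (1° lat = 111125 m, cos φ = 0.902339): observed ΔN = 308.9 m, observed ΔE = 311.8 m.
Subtracting the expected shift leaves a residual of 308.9 − (340) = -31.1 m north and 311.8 − (281) = 30.8 m east.
Residual distance = √((-31.1)² + 30.8²) = 43.8 m.

44 m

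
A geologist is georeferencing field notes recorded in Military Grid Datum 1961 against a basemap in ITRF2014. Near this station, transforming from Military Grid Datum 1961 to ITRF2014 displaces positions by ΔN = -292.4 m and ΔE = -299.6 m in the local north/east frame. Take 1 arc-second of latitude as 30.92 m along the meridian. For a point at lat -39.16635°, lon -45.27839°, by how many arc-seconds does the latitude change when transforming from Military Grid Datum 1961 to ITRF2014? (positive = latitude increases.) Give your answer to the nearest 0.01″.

1″ of latitude = 30.92 m, so Δφ = -292.4 / 30.92 = -9.457″.

Δφ = -9.46″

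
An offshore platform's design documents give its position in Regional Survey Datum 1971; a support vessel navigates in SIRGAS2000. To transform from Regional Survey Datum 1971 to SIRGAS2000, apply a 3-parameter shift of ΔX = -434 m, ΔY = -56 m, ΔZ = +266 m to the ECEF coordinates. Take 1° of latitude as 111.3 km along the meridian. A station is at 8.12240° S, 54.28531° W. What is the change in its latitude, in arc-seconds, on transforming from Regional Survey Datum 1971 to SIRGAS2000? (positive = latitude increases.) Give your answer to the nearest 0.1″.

sin φ = -0.141288, cos φ = 0.989968, sin λ = -0.811934, cos λ = 0.583749.
North component: ΔN = −sin φ cos λ·ΔX − sin φ sin λ·ΔY + cos φ·ΔZ = −(-0.141288)(0.583749)(-434) − (-0.141288)(-0.811934)(-56) + (0.989968)(266) = 233.96 m.
1° of latitude spans 111300 m, so Δφ = 233.96 / 111300 × 3600 = 7.567″.

Δφ = 7.6″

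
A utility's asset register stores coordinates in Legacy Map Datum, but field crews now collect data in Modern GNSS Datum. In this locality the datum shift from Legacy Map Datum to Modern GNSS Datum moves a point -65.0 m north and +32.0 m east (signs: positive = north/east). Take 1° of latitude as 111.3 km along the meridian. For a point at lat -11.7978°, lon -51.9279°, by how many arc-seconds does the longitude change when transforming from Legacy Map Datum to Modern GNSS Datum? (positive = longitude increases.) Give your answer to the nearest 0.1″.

At latitude -11.7978°, cos φ = 0.978875.
1° of longitude at this latitude = 111.3 × cos φ = 108.95 km, so Δλ = 32.0 / 108948.8 = 0.0002937° = 1.057″.

Δλ = 1.1″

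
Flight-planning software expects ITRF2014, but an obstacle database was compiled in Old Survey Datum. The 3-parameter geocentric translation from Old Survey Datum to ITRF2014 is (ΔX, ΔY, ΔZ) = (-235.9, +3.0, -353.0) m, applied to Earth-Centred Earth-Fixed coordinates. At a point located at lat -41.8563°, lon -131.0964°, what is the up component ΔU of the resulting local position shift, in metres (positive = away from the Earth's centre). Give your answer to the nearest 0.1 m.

ΔU = 349.4 m

The local up (radial) axis is (cos φ cos λ, cos φ sin λ, sin φ), giving ΔU = 115.495 − 1.684 + 235.544 = 349.36 m.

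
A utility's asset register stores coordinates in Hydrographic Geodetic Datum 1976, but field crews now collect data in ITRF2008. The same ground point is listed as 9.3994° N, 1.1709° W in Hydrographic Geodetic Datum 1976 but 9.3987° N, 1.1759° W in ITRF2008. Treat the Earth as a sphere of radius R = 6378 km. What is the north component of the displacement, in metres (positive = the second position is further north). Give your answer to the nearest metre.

ΔN = -78 m

Δφ = 9.3987° − 9.3994° = -0.0007°; Δλ = -1.1759° − -1.1709° = -0.0050°.
1° along a meridian = πR/180 = 111317 m.
ΔN = Δφ × 111317 = -77.9 m; ΔE = Δλ × 111317 × cos(9.3994°) = -0.0050 × 111317 × 0.986574 = -549.1 m.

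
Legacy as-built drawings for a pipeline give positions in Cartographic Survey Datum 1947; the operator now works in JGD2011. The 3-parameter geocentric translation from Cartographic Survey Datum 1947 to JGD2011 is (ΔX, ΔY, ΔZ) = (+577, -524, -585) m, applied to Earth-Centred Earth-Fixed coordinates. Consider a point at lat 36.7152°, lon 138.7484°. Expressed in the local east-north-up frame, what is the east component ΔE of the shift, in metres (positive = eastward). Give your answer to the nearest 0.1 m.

At φ = 36.7152°, λ = 138.7484°: sin φ = 0.597838, cos φ = 0.801617, sin λ = 0.659367, cos λ = -0.751821.
ΔE = −sin λ·ΔX + cos λ·ΔY = −(0.659367)·(577) + (-0.751821)·(-524) = 13.50 m.

ΔE = 13.5 m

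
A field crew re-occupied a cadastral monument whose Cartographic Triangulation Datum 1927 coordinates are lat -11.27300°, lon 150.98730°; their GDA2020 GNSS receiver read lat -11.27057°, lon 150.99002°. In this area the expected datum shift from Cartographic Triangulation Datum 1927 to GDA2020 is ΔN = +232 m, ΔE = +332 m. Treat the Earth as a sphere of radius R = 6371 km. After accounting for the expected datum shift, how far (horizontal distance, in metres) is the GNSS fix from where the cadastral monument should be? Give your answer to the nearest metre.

Observed coordinate differences: Δφ = +0.00243°, Δλ = +0.00272°.
Converting to metres (1° lat = 111195 m, cos φ = 0.980707): observed ΔN = 270.2 m, observed ΔE = 296.6 m.
Subtracting the expected shift leaves a residual of 270.2 − (232) = 38.2 m north and 296.6 − (332) = -35.4 m east.
Residual distance = √(38.2² + (-35.4)²) = 52.1 m.

52 m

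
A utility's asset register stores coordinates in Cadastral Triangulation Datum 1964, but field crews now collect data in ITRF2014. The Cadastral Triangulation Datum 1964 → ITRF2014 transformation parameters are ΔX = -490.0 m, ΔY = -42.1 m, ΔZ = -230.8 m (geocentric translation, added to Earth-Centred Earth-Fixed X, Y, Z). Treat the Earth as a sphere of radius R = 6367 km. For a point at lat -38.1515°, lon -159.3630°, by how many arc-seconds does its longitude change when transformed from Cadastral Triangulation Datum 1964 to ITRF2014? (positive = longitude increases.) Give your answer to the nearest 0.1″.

Δλ = -5.5″

sin φ = -0.617743, cos φ = 0.786380, sin λ = -0.352446, cos λ = -0.935832.
East component: ΔE = −sin λ·ΔX + cos λ·ΔY = −(-0.352446)(-490.0) + (-0.935832)(-42.1) = -133.30 m.
1° of latitude spans πR/180 = 111125 m; at latitude φ, 1° of longitude spans that × cos φ = 87386.6 m, so Δλ = -133.30 / 87386.6 × 3600 = -5.491″.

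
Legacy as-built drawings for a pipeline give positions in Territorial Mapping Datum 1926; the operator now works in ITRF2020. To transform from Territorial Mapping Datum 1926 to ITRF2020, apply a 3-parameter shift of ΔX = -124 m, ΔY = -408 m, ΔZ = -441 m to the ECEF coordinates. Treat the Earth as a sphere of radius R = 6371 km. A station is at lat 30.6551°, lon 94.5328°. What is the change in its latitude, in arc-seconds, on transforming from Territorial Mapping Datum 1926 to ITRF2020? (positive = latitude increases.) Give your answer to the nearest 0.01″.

sin φ = 0.509869, cos φ = 0.860252, sin λ = 0.996872, cos λ = -0.079030.
North component: ΔN = −sin φ cos λ·ΔX − sin φ sin λ·ΔY + cos φ·ΔZ = −(0.509869)(-0.079030)(-124) − (0.509869)(0.996872)(-408) + (0.860252)(-441) = -176.99 m.
1° of latitude spans πR/180 = 111195 m, so Δφ = -176.99 / 111195 × 3600 = -5.730″.

Δφ = -5.73″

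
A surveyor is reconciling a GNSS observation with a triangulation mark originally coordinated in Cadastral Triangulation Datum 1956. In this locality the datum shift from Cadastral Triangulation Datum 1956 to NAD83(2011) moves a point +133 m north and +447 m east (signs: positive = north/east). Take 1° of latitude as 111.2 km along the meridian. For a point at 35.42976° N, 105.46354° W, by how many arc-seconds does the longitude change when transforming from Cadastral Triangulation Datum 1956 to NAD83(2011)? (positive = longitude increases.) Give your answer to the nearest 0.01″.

At latitude 35.42976°, cos φ = 0.814827.
1° of longitude at this latitude = 111.2 × cos φ = 90.61 km, so Δλ = 447.0 / 90608.7 = 0.0049333° = 17.760″.

Δλ = 17.76″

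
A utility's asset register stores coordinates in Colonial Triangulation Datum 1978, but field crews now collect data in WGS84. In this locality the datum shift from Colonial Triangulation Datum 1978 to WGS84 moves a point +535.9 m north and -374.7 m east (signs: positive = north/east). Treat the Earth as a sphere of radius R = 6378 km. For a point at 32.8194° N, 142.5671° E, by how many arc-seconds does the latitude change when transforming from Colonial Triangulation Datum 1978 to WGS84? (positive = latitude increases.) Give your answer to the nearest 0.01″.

Δφ = 17.33″

On a sphere of radius R, 1 rad of latitude = R, so Δφ = ΔN / R = 535.9 / 6378000 = 8.4023e-05 rad = 17.331″.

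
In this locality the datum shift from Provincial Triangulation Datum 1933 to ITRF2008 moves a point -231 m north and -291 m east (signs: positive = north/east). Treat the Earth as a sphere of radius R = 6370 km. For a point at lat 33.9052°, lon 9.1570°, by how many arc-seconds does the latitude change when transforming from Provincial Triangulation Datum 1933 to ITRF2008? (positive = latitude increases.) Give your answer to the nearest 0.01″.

On a sphere of radius R, 1 rad of latitude = R, so Δφ = ΔN / R = -231.0 / 6370000 = -3.6264e-05 rad = -7.480″.

Δφ = -7.48″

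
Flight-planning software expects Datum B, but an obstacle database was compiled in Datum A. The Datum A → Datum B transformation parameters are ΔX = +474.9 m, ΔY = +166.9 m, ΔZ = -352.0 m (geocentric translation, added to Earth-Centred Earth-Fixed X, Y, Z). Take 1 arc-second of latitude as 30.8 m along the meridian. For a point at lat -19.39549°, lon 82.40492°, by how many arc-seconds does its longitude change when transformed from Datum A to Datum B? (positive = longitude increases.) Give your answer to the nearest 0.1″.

sin φ = -0.332087, cos φ = 0.943249, sin λ = 0.991227, cos λ = 0.132171.
East component: ΔE = −sin λ·ΔX + cos λ·ΔY = −(0.991227)(474.9) + (0.132171)(166.9) = -448.67 m.
1° of latitude spans 3600 × 30.80 = 110880 m; at latitude φ, 1° of longitude spans that × cos φ = 104587.4 m, so Δλ = -448.67 / 104587.4 × 3600 = -15.444″.

Δλ = -15.4″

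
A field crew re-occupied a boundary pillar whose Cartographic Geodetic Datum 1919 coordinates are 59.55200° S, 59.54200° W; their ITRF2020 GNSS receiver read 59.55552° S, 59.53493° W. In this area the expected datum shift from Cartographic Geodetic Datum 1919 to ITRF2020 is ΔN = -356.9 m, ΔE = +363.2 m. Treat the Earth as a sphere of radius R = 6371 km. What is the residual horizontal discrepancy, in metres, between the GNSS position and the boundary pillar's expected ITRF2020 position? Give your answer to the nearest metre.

49 m

Observed coordinate differences: Δφ = -0.00352°, Δλ = +0.00707°.
Converting to metres (1° lat = 111195 m, cos φ = 0.506756): observed ΔN = -391.4 m, observed ΔE = 398.4 m.
Subtracting the expected shift leaves a residual of -391.4 − (-356.9) = -34.5 m north and 398.4 − (363.2) = 35.2 m east.
Residual distance = √((-34.5)² + 35.2²) = 49.3 m.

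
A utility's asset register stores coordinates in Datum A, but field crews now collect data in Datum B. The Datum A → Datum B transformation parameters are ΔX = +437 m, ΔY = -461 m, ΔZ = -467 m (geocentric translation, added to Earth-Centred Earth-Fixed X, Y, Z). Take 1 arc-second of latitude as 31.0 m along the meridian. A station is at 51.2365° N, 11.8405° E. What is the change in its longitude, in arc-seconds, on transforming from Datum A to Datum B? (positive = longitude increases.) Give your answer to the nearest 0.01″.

Δλ = -27.87″

sin φ = 0.779737, cos φ = 0.626107, sin λ = 0.205188, cos λ = 0.978723.
East component: ΔE = −sin λ·ΔX + cos λ·ΔY = −(0.205188)(437) + (0.978723)(-461) = -540.86 m.
1° of latitude spans 3600 × 31.00 = 111600 m; at latitude φ, 1° of longitude spans that × cos φ = 69873.6 m, so Δλ = -540.86 / 69873.6 × 3600 = -27.866″.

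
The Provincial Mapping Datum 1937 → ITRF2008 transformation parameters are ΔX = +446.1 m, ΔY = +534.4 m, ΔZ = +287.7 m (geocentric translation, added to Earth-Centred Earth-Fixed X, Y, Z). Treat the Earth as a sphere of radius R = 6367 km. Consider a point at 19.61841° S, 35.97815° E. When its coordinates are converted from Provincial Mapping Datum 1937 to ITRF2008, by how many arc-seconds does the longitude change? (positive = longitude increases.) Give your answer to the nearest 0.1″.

sin φ = -0.335754, cos φ = 0.941950, sin λ = 0.587477, cos λ = 0.809241.
East component: ΔE = −sin λ·ΔX + cos λ·ΔY = −(0.587477)(446.1) + (0.809241)(534.4) = 170.39 m.
1° of latitude spans πR/180 = 111125 m; at latitude φ, 1° of longitude spans that × cos φ = 104674.3 m, so Δλ = 170.39 / 104674.3 × 3600 = 5.860″.

Δλ = 5.9″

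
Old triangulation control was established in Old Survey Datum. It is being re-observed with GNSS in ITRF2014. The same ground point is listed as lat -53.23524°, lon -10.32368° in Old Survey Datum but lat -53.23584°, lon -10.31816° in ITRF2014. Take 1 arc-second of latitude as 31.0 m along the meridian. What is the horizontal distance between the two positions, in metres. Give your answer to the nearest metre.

375 m

Δφ = -53.23584° − -53.23524° = -0.00060°; Δλ = -10.31816° − -10.32368° = +0.00552°.
1° of latitude = 3600 × 31.00 = 111600 m.
ΔN = Δφ × 111600 = -67.0 m; ΔE = Δλ × 111600 × cos(-53.23524°) = +0.00552 × 111600 × 0.598531 = 368.7 m.
Distance = √(ΔE² + ΔN²) = √(368.7² + (-67.0)²) = 374.7 m.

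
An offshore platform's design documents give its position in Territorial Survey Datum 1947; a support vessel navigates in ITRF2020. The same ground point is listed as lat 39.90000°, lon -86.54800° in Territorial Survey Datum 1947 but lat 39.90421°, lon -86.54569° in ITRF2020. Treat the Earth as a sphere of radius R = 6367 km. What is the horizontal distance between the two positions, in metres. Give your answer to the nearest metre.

Δφ = 39.90421° − 39.90000° = +0.00421°; Δλ = -86.54569° − -86.54800° = +0.00231°.
1° along a meridian = πR/180 = 111125 m.
ΔN = Δφ × 111125 = 467.8 m; ΔE = Δλ × 111125 × cos(39.90000°) = +0.00231 × 111125 × 0.767165 = 196.9 m.
Distance = √(ΔE² + ΔN²) = √(196.9² + 467.8²) = 507.6 m.

508 m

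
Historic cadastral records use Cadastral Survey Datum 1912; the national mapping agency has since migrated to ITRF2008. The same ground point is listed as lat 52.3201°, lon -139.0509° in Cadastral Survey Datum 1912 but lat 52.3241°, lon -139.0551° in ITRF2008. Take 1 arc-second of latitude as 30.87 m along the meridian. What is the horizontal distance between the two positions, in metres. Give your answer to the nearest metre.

528 m

Δφ = 52.3241° − 52.3201° = +0.0040°; Δλ = -139.0551° − -139.0509° = -0.0042°.
1° of latitude = 3600 × 30.87 = 111132 m.
ΔN = Δφ × 111132 = 444.5 m; ΔE = Δλ × 111132 × cos(52.3201°) = -0.0042 × 111132 × 0.611249 = -285.3 m.
Distance = √(ΔE² + ΔN²) = √((-285.3)² + 444.5²) = 528.2 m.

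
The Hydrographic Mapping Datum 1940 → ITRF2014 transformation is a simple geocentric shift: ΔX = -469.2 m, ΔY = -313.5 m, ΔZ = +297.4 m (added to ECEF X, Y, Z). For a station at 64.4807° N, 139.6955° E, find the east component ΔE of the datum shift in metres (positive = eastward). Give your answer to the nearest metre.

ΔE = 543 m

At φ = 64.4807°, λ = 139.6955°: sin φ = 0.902440, cos φ = 0.430815, sin λ = 0.646850, cos λ = -0.762618.
ΔE = −sin λ·ΔX + cos λ·ΔY = −(0.646850)·(-469.2) + (-0.762618)·(-313.5) = 542.58 m.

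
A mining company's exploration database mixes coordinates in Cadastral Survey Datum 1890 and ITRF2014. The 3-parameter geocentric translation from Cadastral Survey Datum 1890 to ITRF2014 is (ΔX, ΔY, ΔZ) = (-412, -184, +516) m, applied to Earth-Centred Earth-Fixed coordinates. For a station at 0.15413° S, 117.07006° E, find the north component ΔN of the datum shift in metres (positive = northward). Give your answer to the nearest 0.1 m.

ΔN = 516.1 m

The local north axis is (−sin φ cos λ, −sin φ sin λ, cos φ), giving ΔN = 0.504 − 0.441 + 515.998 = 516.06 m.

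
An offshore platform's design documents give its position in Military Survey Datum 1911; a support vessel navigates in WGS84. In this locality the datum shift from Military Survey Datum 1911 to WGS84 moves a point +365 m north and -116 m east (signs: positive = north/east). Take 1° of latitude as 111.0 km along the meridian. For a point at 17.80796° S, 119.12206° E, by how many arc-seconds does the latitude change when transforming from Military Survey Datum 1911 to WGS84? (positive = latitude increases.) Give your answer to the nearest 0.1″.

1° of latitude = 111.0 km, so Δφ = 365.0 / 111000 = 0.0032883° = 11.838″.

Δφ = 11.8″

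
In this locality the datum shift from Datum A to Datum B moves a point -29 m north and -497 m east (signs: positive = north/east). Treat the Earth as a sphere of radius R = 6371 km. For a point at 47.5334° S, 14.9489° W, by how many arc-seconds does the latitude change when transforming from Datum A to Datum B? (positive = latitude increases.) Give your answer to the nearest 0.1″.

Δφ = -0.9″

On a sphere of radius R, 1 rad of latitude = R, so Δφ = ΔN / R = -29.0 / 6371000 = -4.5519e-06 rad = -0.939″.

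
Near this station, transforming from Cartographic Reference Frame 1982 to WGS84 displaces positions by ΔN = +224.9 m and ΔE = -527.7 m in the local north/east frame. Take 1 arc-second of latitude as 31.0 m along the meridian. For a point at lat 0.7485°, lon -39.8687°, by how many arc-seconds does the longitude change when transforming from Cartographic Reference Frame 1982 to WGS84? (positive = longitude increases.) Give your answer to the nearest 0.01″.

At latitude 0.7485°, cos φ = 0.999915.
1″ of longitude at this latitude = 31.00 × cos φ = 30.9974 m, so Δλ = -527.7 / 30.9974 = -17.024″.

Δλ = -17.02″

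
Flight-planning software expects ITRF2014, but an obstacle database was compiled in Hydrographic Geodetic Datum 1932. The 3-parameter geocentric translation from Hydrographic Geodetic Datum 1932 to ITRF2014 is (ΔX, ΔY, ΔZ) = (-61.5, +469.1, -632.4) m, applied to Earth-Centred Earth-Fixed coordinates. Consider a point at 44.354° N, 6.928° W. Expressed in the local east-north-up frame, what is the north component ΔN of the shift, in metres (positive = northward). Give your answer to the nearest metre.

ΔN = -370 m

At φ = 44.354°, λ = -6.928°: sin φ = 0.699089, cos φ = 0.715034, sin λ = -0.120622, cos λ = 0.992699.
ΔN = −sin φ cos λ·ΔX − sin φ sin λ·ΔY + cos φ·ΔZ = −(0.699089)(0.992699)(-61.5) − (0.699089)(-0.120622)(469.1) + (0.715034)(-632.4) = -369.95 m.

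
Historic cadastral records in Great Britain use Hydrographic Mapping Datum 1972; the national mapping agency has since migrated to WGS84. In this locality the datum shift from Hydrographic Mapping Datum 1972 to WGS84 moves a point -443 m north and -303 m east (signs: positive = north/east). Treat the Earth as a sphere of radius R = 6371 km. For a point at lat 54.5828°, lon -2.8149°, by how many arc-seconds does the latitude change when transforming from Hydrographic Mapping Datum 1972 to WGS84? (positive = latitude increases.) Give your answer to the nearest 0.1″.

Δφ = -14.3″

On a sphere of radius R, 1 rad of latitude = R, so Δφ = ΔN / R = -443.0 / 6371000 = -6.9534e-05 rad = -14.342″.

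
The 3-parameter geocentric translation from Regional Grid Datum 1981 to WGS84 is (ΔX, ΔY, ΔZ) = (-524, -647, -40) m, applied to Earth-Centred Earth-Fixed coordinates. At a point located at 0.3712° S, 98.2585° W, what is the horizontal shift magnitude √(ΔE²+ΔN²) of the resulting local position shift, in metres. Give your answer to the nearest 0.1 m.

At φ = -0.3712°, λ = -98.2585°: sin φ = -0.006479, cos φ = 0.999979, sin λ = -0.989630, cos λ = -0.143639.
ΔE = −sin λ·ΔX + cos λ·ΔY = −(-0.989630)·(-524) + (-0.143639)·(-647) = -425.63 m.
ΔN = −sin φ cos λ·ΔX − sin φ sin λ·ΔY + cos φ·ΔZ = −(-0.006479)(-0.143639)(-524) − (-0.006479)(-0.989630)(-647) + (0.999979)(-40) = -35.36 m.
Horizontal magnitude = √(ΔE² + ΔN²) = √((-425.63)² + (-35.36)²) = 427.10 m.

427.1 m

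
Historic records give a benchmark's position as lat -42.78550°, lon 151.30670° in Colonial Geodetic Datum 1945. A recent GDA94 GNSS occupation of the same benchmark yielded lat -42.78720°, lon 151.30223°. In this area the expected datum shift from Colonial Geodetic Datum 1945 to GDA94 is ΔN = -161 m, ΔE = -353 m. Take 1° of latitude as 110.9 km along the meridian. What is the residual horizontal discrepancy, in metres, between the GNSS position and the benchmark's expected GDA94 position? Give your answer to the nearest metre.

Observed coordinate differences: Δφ = -0.00170°, Δλ = -0.00447°.
Converting to metres (1° lat = 110900 m, cos φ = 0.733902): observed ΔN = -188.5 m, observed ΔE = -363.8 m.
Subtracting the expected shift leaves a residual of -188.5 − (-161) = -27.5 m north and -363.8 − (-353) = -10.8 m east.
Residual distance = √((-27.5)² + (-10.8)²) = 29.6 m.

30 m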